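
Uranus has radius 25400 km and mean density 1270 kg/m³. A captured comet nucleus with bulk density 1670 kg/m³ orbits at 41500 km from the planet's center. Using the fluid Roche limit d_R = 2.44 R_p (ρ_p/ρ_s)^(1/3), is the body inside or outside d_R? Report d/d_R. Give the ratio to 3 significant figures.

d_R = 2.44 × (25400 km) × (1270/1670)^(1/3) = 56570 km
d/d_R = (41500) / (56570) = 0.734
Since d/d_R < 1, the body is inside the Roche limit.

inside; d/d_R ≈ 0.734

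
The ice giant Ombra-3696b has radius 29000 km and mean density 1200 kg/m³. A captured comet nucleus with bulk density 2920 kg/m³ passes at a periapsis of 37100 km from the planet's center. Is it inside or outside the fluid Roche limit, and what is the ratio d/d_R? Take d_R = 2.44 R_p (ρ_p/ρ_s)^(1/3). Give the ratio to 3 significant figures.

inside; d/d_R ≈ 0.705

d_R = 2.44 × (29000 km) × (1200/2920)^(1/3) = 52610 km
d/d_R = (37100) / (52610) = 0.705
Since d/d_R < 1, the body is inside the Roche limit.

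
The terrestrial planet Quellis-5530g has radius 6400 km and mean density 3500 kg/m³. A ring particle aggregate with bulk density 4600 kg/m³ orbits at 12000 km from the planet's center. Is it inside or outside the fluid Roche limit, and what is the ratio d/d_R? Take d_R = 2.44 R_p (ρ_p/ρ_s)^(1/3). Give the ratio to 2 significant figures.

d_R = 2.44 × (6400 km) × (3500/4600)^(1/3) = 14260 km
d/d_R = (12000) / (14260) = 0.84
Since d/d_R < 1, the body is inside the Roche limit.

inside; d/d_R ≈ 0.84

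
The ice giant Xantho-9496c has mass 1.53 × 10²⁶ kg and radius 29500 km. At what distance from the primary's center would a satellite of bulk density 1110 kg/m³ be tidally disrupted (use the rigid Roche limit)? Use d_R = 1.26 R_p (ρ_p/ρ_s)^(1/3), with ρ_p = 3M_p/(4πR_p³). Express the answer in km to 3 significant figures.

ρ_p = 3M_p/(4πR_p³) = 3 × (1.53 × 10²⁶) / (4π × (2.95 × 10⁷ m)³) = 1420 kg/m³
d_R = 1.26 × 29500 km × (1420/1110)^(1/3)
    = 40400 km

40400 km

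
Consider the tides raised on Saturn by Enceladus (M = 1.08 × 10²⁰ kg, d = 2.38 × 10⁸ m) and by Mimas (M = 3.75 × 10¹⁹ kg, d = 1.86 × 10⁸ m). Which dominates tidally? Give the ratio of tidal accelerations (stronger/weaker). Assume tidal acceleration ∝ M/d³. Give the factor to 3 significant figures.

Enceladus, by a factor of ≈ 1.37

Compare M/d³ for the two perturbers:
Enceladus: (1.08 × 10²⁰) / (2.38 × 10⁸)³ = 8.011 × 10⁻⁶
Mimas: (3.75 × 10¹⁹) / (1.86 × 10⁸)³ = 5.828 × 10⁻⁶
Ratio (larger/smaller) = 1.37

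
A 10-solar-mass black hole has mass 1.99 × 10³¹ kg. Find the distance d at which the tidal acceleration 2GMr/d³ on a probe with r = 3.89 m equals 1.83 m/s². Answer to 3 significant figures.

2GMr/d³ = a_tidal  ⇒  d = (2GMr / a_tidal)^(1/3)
d = (2 × 6.674×10⁻¹¹ × (1.99 × 10³¹) × (3.89) / (1.83))^(1/3)
  = 1.78 × 10⁷ m

1.78 × 10⁷ m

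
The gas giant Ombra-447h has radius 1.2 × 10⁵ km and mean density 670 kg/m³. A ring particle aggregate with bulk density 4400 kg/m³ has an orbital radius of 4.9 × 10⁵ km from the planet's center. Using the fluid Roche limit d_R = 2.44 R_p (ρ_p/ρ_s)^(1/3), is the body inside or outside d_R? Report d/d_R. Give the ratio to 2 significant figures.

d_R = 2.44 × (1.2 × 10⁵ km) × (670/4400)^(1/3) = 1.564 × 10⁵ km
d/d_R = (4.9 × 10⁵) / (1.564 × 10⁵) = 3.1
Since d/d_R > 1, the body is outside the Roche limit.

outside; d/d_R ≈ 3.1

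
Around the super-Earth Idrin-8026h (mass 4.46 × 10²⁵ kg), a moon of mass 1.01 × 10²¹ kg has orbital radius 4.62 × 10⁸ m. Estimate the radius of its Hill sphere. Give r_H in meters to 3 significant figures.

9.06 × 10⁶ m

r_H ≈ a (m/3M)^(1/3)
    = (4.62 × 10⁸) × (1.01 × 10²¹ / (3 × 4.46 × 10²⁵))^(1/3)
    = 9.06 × 10⁶ m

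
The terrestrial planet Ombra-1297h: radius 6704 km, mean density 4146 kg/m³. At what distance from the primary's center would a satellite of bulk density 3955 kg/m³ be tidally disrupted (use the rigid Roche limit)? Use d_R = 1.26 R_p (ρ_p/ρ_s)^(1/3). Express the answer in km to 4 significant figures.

8581 km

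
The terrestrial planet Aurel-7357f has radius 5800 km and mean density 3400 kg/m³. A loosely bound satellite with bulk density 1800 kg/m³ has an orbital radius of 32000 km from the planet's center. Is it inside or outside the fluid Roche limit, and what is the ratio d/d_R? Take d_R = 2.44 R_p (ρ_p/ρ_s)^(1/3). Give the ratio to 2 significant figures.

outside; d/d_R ≈ 1.8

d_R = 2.44 × (5800 km) × (3400/1800)^(1/3) = 17490 km
d/d_R = (32000) / (17490) = 1.8
Since d/d_R > 1, the body is outside the Roche limit.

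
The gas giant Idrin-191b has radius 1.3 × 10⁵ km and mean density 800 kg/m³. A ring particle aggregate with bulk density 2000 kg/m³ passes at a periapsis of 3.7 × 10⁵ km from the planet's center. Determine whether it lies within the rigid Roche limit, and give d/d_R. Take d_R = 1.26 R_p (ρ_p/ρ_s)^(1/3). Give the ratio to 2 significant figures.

outside; d/d_R ≈ 3.1

d_R = 1.26 × (1.3 × 10⁵ km) × (800/2000)^(1/3) = 1.207 × 10⁵ km
d/d_R = (3.7 × 10⁵) / (1.207 × 10⁵) = 3.1
Since d/d_R > 1, the body is outside the Roche limit.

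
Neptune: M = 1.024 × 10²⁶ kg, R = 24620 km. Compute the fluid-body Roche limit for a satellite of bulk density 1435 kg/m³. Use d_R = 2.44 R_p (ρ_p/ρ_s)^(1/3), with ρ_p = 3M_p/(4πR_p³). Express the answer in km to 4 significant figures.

62780 km

ρ_p = 3M_p/(4πR_p³) = 3 × (1.024 × 10²⁶) / (4π × (2.462 × 10⁷ m)³) = 1638 kg/m³
d_R = 2.44 × 24620 km × (1638/1435)^(1/3)
    = 62780 km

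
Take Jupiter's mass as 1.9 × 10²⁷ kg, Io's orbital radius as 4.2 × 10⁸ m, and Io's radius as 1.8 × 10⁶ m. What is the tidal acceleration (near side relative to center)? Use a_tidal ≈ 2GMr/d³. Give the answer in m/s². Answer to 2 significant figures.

6.2 × 10⁻³ m/s²

Since r ≪ d, expand the inverse-square field across one radius to get the leading 2GMr/d³ term.
Δa = 2GMr/d³
   = 2 × (6.674 × 10⁻¹¹) × (1.9 × 10²⁷) × (1.8 × 10⁶) / (4.2 × 10⁸)³
   = 6.2 × 10⁻³ m/s²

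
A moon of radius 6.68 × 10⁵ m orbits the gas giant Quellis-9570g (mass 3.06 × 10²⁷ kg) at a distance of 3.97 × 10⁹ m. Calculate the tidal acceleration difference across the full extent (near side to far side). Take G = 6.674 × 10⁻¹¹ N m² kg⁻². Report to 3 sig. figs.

8.72 × 10⁻⁶ m/s²

Δa = 4GMr/d³
   = 4 × (6.674 × 10⁻¹¹) × (3.06 × 10²⁷) × (6.68 × 10⁵) / (3.97 × 10⁹)³
   = 8.72 × 10⁻⁶ m/s²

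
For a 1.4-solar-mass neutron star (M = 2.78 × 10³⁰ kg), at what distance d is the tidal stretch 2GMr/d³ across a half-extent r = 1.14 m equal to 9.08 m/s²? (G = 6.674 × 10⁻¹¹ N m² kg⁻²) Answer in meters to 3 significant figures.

3.60 × 10⁶ m

2GMr/d³ = a_tidal  ⇒  d = (2GMr / a_tidal)^(1/3)
d = (2 × 6.674×10⁻¹¹ × (2.78 × 10³⁰) × (1.14) / (9.08))^(1/3)
  = 3.60 × 10⁶ m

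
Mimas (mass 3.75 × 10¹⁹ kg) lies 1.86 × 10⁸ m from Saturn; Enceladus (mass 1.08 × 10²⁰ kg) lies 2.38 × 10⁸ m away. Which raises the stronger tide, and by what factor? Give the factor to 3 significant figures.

Enceladus, by a factor of ≈ 1.37

The tide-raising term goes as M/d³ (the gradient of a 1/d² field).
Mimas: (3.75 × 10¹⁹) / (1.86 × 10⁸)³ = 5.828 × 10⁻⁶
Enceladus: (1.08 × 10²⁰) / (2.38 × 10⁸)³ = 8.011 × 10⁻⁶
Ratio (larger/smaller) = 1.37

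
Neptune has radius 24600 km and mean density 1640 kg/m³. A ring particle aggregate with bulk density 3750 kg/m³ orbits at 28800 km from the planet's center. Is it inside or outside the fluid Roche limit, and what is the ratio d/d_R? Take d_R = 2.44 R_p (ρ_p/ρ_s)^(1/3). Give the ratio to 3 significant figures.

inside; d/d_R ≈ 0.632

d_R = 2.44 × (24600 km) × (1640/3750)^(1/3) = 45560 km
d/d_R = (28800) / (45560) = 0.632
Since d/d_R < 1, the body is inside the Roche limit.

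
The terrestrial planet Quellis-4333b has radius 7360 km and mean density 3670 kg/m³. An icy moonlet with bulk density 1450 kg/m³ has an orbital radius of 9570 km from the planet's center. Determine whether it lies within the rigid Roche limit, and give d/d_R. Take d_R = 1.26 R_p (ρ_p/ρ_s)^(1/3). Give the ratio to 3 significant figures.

d_R = 1.26 × (7360 km) × (3670/1450)^(1/3) = 12640 km
d/d_R = (9570) / (12640) = 0.757
Since d/d_R < 1, the body is inside the Roche limit.

inside; d/d_R ≈ 0.757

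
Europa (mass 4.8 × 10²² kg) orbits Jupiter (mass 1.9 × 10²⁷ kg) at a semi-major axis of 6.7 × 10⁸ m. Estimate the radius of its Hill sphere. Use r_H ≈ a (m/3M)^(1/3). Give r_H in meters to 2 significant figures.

1.4 × 10⁷ m

r_H ≈ a (m/3M)^(1/3)
    = (6.7 × 10⁸) × (4.8 × 10²² / (3 × 1.9 × 10²⁷))^(1/3)
    = 1.4 × 10⁷ m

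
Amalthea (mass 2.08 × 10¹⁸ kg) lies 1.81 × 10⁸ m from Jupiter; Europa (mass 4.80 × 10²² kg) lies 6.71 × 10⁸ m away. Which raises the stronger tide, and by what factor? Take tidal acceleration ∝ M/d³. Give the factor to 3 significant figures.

Europa, by a factor of ≈ 453

The tide-raising term goes as M/d³ (the gradient of a 1/d² field).
Amalthea: (2.08 × 10¹⁸) / (1.81 × 10⁸)³ = 3.508 × 10⁻⁷
Europa: (4.80 × 10²²) / (6.71 × 10⁸)³ = 1.589 × 10⁻⁴
Ratio (larger/smaller) = 453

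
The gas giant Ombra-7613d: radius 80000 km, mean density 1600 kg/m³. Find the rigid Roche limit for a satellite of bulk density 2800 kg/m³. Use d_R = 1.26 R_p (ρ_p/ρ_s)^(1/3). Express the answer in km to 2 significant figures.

d_R = 1.26 × 80000 km × (1600/2800)^(1/3)
    = 84000 km

84000 km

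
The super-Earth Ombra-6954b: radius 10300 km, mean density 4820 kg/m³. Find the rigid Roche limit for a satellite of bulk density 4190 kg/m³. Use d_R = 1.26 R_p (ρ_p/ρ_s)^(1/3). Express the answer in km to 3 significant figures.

13600 km

d_R = 1.26 × 10300 km × (4820/4190)^(1/3)
    = 13600 km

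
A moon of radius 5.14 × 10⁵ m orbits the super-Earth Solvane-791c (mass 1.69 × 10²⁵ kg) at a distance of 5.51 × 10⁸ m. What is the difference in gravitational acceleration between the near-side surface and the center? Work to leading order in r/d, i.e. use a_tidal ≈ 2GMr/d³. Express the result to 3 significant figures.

6.93 × 10⁻⁶ m/s²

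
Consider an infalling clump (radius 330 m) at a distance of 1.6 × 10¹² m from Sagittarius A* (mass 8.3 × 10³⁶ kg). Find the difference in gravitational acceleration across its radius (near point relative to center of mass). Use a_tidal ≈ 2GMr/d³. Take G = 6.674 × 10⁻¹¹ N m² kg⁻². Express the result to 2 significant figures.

Since r ≪ d, expand the inverse-square field across one radius to get the leading 2GMr/d³ term.
Δg = 2GMr/d³
   = 2 × (6.674 × 10⁻¹¹) × (8.3 × 10³⁶) × (330) / (1.6 × 10¹²)³
   = 8.9 × 10⁻⁸ m/s²

8.9 × 10⁻⁸ m/s²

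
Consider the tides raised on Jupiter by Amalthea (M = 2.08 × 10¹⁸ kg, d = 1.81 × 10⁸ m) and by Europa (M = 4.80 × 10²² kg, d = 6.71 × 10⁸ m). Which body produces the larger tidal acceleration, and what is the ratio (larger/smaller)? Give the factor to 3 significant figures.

Europa, by a factor of ≈ 453

Tidal stretch scales as M/d³; compute that for each body.
Amalthea: (2.08 × 10¹⁸) / (1.81 × 10⁸)³ = 3.508 × 10⁻⁷
Europa: (4.80 × 10²²) / (6.71 × 10⁸)³ = 1.589 × 10⁻⁴
Ratio (larger/smaller) = 453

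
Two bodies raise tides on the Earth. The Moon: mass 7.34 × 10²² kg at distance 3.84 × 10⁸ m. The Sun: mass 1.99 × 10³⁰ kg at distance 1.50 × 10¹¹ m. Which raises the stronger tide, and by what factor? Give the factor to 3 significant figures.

The tide-raising term goes as M/d³ (the gradient of a 1/d² field).
The Moon: (7.34 × 10²²) / (3.84 × 10⁸)³ = 1.296 × 10⁻³
The Sun: (1.99 × 10³⁰) / (1.50 × 10¹¹)³ = 5.896 × 10⁻⁴
Ratio (larger/smaller) = 2.20

The Moon, by a factor of ≈ 2.20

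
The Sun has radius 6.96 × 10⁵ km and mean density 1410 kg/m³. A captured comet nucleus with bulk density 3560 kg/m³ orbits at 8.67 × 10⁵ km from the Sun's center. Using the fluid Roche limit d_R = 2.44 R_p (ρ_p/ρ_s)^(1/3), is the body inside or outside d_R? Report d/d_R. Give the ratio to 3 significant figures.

inside; d/d_R ≈ 0.695

d_R = 2.44 × (6.96 × 10⁵ km) × (1410/3560)^(1/3) = 1.247 × 10⁶ km
d/d_R = (8.67 × 10⁵) / (1.247 × 10⁶) = 0.695
Since d/d_R < 1, the body is inside the Roche limit.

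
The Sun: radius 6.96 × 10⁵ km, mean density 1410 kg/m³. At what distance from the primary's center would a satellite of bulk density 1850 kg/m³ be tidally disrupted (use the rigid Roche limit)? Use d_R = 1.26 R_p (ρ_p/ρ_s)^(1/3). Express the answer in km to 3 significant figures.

d_R = 1.26 × 6.96 × 10⁵ km × (1410/1850)^(1/3)
    = 8.01 × 10⁵ km

8.01 × 10⁵ km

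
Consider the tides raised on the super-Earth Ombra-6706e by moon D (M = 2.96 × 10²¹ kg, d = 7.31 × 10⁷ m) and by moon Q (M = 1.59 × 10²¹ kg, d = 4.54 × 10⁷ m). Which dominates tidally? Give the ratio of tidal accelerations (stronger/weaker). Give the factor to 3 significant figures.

Moon Q, by a factor of ≈ 2.24

Compare M/d³ for the two perturbers:
Moon D: (2.96 × 10²¹) / (7.31 × 10⁷)³ = 7.578 × 10⁻³
Moon Q: (1.59 × 10²¹) / (4.54 × 10⁷)³ = 1.699 × 10⁻²
Ratio (larger/smaller) = 2.24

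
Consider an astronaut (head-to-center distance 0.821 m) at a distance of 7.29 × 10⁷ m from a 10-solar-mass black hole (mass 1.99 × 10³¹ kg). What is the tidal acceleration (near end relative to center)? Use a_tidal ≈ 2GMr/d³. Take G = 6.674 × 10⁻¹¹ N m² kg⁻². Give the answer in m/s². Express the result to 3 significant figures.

5.63 × 10⁻³ m/s²

a_tidal = 2GMr/d³
        = 2 × (6.674 × 10⁻¹¹) × (1.99 × 10³¹) × (0.821) / (7.29 × 10⁷)³
        = 5.63 × 10⁻³ m/s²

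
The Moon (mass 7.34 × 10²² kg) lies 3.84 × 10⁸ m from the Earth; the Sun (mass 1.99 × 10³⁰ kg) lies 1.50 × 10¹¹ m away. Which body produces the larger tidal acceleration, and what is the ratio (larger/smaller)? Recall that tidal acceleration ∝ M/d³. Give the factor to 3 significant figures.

The Moon, by a factor of ≈ 2.20

The tide-raising term goes as M/d³ (the gradient of a 1/d² field).
The Moon: (7.34 × 10²²) / (3.84 × 10⁸)³ = 1.296 × 10⁻³
The Sun: (1.99 × 10³⁰) / (1.50 × 10¹¹)³ = 5.896 × 10⁻⁴
Ratio (larger/smaller) = 2.20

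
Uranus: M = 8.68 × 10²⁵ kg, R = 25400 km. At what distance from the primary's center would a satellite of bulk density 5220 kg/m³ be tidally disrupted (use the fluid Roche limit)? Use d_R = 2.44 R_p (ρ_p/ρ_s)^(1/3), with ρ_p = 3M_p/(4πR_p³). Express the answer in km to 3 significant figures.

38600 km

ρ_p = 3M_p/(4πR_p³) = 3 × (8.68 × 10²⁵) / (4π × (2.54 × 10⁷ m)³) = 1260 kg/m³
d_R = 2.44 × 25400 km × (1260/5220)^(1/3)
    = 38600 km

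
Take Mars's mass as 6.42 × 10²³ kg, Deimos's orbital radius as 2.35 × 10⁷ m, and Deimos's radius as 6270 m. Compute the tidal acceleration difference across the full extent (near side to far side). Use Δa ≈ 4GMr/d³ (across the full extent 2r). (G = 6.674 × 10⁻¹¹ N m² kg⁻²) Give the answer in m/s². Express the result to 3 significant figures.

Differencing GM/(d−r)² and GM/(d+r)² to first order in r/d gives 4GMr/d³.
Δg = 4GMr/d³
   = 4 × (6.674 × 10⁻¹¹) × (6.42 × 10²³) × (6270) / (2.35 × 10⁷)³
   = 8.28 × 10⁻⁵ m/s²

8.28 × 10⁻⁵ m/s²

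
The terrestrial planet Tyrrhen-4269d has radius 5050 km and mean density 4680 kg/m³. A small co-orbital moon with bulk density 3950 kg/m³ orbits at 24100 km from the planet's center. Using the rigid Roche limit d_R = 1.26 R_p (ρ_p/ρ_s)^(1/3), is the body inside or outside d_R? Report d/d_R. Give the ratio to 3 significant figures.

outside; d/d_R ≈ 3.58

d_R = 1.26 × (5050 km) × (4680/3950)^(1/3) = 6733 km
d/d_R = (24100) / (6733) = 3.58
Since d/d_R > 1, the body is outside the Roche limit.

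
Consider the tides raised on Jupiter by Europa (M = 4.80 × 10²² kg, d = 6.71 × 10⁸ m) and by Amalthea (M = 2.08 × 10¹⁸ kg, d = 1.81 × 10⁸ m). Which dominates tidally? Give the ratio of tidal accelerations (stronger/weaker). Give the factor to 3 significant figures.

The tide-raising term goes as M/d³ (the gradient of a 1/d² field).
Europa: (4.80 × 10²²) / (6.71 × 10⁸)³ = 1.589 × 10⁻⁴
Amalthea: (2.08 × 10¹⁸) / (1.81 × 10⁸)³ = 3.508 × 10⁻⁷
Ratio (larger/smaller) = 453

Europa, by a factor of ≈ 453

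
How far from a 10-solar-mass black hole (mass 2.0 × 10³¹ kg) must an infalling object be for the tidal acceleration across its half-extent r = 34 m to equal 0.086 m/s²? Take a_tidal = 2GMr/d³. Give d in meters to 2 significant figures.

1.0 × 10⁸ m

2GMr/d³ = a_tidal  ⇒  d = (2GMr / a_tidal)^(1/3)
d = (2 × 6.674×10⁻¹¹ × (2.0 × 10³¹) × (34) / (0.086))^(1/3)
  = 1.0 × 10⁸ m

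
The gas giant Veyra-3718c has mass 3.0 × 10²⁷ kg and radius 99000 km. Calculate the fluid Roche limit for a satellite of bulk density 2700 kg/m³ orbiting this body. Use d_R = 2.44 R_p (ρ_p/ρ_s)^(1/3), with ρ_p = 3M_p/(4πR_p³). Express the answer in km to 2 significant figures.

1.6 × 10⁵ km

ρ_p = 3M_p/(4πR_p³) = 3 × (3.0 × 10²⁷) / (4π × (9.9 × 10⁷ m)³) = 740 kg/m³
d_R = 2.44 × 99000 km × (740/2700)^(1/3)
    = 1.6 × 10⁵ km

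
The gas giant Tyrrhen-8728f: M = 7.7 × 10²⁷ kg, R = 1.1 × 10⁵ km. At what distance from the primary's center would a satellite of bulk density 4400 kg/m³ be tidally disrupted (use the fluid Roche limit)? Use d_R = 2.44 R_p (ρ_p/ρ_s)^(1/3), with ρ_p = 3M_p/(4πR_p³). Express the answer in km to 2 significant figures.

ρ_p = 3M_p/(4πR_p³) = 3 × (7.7 × 10²⁷) / (4π × (1.1 × 10⁸ m)³) = 1400 kg/m³
d_R = 2.44 × 1.1 × 10⁵ km × (1400/4400)^(1/3)
    = 1.8 × 10⁵ km

1.8 × 10⁵ km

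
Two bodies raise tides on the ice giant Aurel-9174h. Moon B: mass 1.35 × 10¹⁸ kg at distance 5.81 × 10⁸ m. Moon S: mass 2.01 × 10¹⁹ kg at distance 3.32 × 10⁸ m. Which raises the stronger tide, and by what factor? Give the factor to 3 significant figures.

Compare M/d³ for the two perturbers:
Moon B: (1.35 × 10¹⁸) / (5.81 × 10⁸)³ = 6.883 × 10⁻⁹
Moon S: (2.01 × 10¹⁹) / (3.32 × 10⁸)³ = 5.493 × 10⁻⁷
Ratio (larger/smaller) = 79.8

Moon S, by a factor of ≈ 79.8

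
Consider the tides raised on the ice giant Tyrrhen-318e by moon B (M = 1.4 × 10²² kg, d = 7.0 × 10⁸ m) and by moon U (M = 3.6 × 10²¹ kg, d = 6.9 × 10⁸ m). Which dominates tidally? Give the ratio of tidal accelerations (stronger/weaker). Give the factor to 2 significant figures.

The tide-raising term goes as M/d³ (the gradient of a 1/d² field).
Moon B: (1.4 × 10²²) / (7.0 × 10⁸)³ = 4.082 × 10⁻⁵
Moon U: (3.6 × 10²¹) / (6.9 × 10⁸)³ = 1.096 × 10⁻⁵
Ratio (larger/smaller) = 3.7

Moon B, by a factor of ≈ 3.7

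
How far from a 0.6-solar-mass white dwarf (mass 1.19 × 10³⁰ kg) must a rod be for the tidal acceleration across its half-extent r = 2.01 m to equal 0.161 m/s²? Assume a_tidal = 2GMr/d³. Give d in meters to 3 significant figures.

2GMr/d³ = a_tidal  ⇒  d = (2GMr / a_tidal)^(1/3)
d = (2 × 6.674×10⁻¹¹ × (1.19 × 10³⁰) × (2.01) / (0.161))^(1/3)
  = 1.26 × 10⁷ m

1.26 × 10⁷ m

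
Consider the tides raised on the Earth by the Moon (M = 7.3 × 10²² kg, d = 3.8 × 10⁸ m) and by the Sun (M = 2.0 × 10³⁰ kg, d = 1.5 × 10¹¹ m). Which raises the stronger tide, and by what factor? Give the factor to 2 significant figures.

The Moon, by a factor of ≈ 2.2

Tidal acceleration ∝ M/d³, so compare M/d³ for each.
The Moon: (7.3 × 10²²) / (3.8 × 10⁸)³ = 1.330 × 10⁻³
The Sun: (2.0 × 10³⁰) / (1.5 × 10¹¹)³ = 5.926 × 10⁻⁴
Ratio (larger/smaller) = 2.2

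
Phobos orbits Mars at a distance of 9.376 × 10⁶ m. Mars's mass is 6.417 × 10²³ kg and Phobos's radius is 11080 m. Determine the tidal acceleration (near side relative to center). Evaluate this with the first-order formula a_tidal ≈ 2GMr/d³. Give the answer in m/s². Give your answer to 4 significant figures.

a_tidal = 2GMr/d³
        = 2 × (6.674 × 10⁻¹¹) × (6.417 × 10²³) × (11080) / (9.376 × 10⁶)³
        = 1.151 × 10⁻³ m/s²

1.151 × 10⁻³ m/s²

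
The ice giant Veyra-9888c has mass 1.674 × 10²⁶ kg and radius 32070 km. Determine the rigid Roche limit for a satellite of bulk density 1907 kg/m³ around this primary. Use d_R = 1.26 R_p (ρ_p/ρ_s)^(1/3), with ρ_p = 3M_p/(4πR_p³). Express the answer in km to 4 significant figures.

34740 km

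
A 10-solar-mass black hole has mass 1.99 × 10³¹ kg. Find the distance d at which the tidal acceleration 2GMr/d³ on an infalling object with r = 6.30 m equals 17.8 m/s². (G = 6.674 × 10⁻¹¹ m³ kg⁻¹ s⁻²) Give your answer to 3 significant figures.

9.80 × 10⁶ m

2GMr/d³ = a_tidal  ⇒  d = (2GMr / a_tidal)^(1/3)
d = (2 × 6.674×10⁻¹¹ × (1.99 × 10³¹) × (6.30) / (17.8))^(1/3)
  = 9.80 × 10⁶ m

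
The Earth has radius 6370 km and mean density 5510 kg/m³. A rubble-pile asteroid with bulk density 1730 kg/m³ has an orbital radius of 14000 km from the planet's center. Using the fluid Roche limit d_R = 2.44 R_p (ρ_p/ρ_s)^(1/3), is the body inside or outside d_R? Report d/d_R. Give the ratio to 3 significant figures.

inside; d/d_R ≈ 0.612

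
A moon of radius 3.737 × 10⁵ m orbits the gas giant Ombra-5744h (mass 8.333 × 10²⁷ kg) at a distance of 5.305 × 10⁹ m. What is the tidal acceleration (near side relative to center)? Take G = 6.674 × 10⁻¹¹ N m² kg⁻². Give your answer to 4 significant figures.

Δg = 2GMr/d³
   = 2 × (6.674 × 10⁻¹¹) × (8.333 × 10²⁷) × (3.737 × 10⁵) / (5.305 × 10⁹)³
   = 2.784 × 10⁻⁶ m/s²

2.784 × 10⁻⁶ m/s²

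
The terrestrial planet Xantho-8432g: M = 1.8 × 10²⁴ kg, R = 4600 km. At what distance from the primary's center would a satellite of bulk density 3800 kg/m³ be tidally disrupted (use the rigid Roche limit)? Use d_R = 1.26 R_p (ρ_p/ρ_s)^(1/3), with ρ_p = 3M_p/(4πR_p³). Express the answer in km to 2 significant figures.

ρ_p = 3M_p/(4πR_p³) = 3 × (1.8 × 10²⁴) / (4π × (4.6 × 10⁶ m)³) = 4400 kg/m³
d_R = 1.26 × 4600 km × (4400/3800)^(1/3)
    = 6100 km

6100 km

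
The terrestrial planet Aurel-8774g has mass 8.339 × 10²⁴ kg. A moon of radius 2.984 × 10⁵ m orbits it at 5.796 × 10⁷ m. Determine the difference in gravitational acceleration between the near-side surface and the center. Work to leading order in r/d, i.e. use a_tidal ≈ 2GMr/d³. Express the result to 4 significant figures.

1.706 × 10⁻³ m/s²

Δa = 2GMr/d³
   = 2 × (6.674 × 10⁻¹¹) × (8.339 × 10²⁴) × (2.984 × 10⁵) / (5.796 × 10⁷)³
   = 1.706 × 10⁻³ m/s²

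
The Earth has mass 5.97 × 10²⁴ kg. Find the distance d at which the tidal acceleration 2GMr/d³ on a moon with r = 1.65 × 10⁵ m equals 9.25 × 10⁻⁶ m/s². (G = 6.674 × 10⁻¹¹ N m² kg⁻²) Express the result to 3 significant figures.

2GMr/d³ = a_tidal  ⇒  d = (2GMr / a_tidal)^(1/3)
d = (2 × 6.674×10⁻¹¹ × (5.97 × 10²⁴) × (1.65 × 10⁵) / (9.25 × 10⁻⁶))^(1/3)
  = 2.42 × 10⁸ m

2.42 × 10⁸ m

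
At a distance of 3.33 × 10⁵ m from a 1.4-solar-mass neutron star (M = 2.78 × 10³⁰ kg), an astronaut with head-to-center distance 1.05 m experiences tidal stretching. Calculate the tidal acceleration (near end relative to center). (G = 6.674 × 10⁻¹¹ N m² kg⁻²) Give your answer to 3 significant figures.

1.06 × 10⁴ m/s²

Since r ≪ d, expand the inverse-square field across one radius to get the leading 2GMr/d³ term.
a_tidal = 2GMr/d³
        = 2 × (6.674 × 10⁻¹¹) × (2.78 × 10³⁰) × (1.05) / (3.33 × 10⁵)³
        = 1.06 × 10⁴ m/s²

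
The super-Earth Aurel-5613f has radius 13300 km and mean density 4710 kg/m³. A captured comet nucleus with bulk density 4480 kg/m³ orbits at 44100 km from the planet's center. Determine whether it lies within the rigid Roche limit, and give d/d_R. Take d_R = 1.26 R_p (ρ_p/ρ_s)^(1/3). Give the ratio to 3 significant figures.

outside; d/d_R ≈ 2.59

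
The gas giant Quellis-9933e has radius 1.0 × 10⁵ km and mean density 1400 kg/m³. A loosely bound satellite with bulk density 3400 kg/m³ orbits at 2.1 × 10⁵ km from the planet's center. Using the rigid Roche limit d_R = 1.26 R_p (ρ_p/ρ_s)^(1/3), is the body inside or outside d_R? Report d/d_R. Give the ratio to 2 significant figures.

d_R = 1.26 × (1.0 × 10⁵ km) × (1400/3400)^(1/3) = 93740 km
d/d_R = (2.1 × 10⁵) / (93740) = 2.2
Since d/d_R > 1, the body is outside the Roche limit.

outside; d/d_R ≈ 2.2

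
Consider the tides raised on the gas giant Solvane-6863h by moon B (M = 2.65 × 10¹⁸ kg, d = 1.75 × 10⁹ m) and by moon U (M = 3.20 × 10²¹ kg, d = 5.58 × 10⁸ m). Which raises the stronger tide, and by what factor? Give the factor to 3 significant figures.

Moon U, by a factor of ≈ 37200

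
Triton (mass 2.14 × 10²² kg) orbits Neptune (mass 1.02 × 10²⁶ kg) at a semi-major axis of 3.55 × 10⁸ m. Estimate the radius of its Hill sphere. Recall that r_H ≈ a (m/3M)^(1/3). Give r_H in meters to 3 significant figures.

r_H ≈ a (m/3M)^(1/3)
    = (3.55 × 10⁸) × (2.14 × 10²² / (3 × 1.02 × 10²⁶))^(1/3)
    = 1.46 × 10⁷ m

1.46 × 10⁷ m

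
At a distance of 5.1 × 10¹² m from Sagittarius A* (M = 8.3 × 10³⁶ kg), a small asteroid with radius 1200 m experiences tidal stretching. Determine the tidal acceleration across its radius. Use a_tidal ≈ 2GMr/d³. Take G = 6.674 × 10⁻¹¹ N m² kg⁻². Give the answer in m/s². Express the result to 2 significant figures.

1.0 × 10⁻⁸ m/s²

Δa = 2GMr/d³
   = 2 × (6.674 × 10⁻¹¹) × (8.3 × 10³⁶) × (1200) / (5.1 × 10¹²)³
   = 1.0 × 10⁻⁸ m/s²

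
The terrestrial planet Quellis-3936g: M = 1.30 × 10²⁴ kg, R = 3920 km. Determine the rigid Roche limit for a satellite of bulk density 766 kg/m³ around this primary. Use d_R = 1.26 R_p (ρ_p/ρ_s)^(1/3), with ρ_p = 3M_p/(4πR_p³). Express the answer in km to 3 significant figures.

9320 km

ρ_p = 3M_p/(4πR_p³) = 3 × (1.30 × 10²⁴) / (4π × (3.92 × 10⁶ m)³) = 5150 kg/m³
d_R = 1.26 × 3920 km × (5150/766)^(1/3)
    = 9320 km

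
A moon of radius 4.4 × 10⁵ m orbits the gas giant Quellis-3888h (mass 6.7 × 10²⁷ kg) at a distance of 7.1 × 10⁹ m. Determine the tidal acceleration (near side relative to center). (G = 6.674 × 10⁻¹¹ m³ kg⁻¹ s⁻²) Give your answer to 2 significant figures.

1.1 × 10⁻⁶ m/s²

Δa = 2GMr/d³
   = 2 × (6.674 × 10⁻¹¹) × (6.7 × 10²⁷) × (4.4 × 10⁵) / (7.1 × 10⁹)³
   = 1.1 × 10⁻⁶ m/s²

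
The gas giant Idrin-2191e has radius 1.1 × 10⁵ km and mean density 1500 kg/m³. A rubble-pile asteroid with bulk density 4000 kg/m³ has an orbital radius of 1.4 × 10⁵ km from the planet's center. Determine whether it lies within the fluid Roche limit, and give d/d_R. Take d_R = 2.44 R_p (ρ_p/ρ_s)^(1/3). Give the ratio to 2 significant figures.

d_R = 2.44 × (1.1 × 10⁵ km) × (1500/4000)^(1/3) = 1.935 × 10⁵ km
d/d_R = (1.4 × 10⁵) / (1.935 × 10⁵) = 0.72
Since d/d_R < 1, the body is inside the Roche limit.

inside; d/d_R ≈ 0.72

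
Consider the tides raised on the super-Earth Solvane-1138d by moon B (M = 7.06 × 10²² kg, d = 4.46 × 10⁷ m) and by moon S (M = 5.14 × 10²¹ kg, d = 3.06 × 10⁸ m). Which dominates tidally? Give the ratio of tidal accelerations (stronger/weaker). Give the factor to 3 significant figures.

Moon B, by a factor of ≈ 4440

Tidal acceleration ∝ M/d³, so compare M/d³ for each.
Moon B: (7.06 × 10²²) / (4.46 × 10⁷)³ = 7.958 × 10⁻¹
Moon S: (5.14 × 10²¹) / (3.06 × 10⁸)³ = 1.794 × 10⁻⁴
Ratio (larger/smaller) = 4440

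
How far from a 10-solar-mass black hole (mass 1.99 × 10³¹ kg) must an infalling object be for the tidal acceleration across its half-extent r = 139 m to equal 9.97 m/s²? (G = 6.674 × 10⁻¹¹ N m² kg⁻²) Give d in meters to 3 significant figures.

3.33 × 10⁷ m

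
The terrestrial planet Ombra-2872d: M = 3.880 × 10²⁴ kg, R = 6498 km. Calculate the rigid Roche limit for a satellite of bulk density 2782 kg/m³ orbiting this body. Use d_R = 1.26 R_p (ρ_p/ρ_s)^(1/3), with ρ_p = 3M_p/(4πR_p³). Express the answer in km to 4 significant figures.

ρ_p = 3M_p/(4πR_p³) = 3 × (3.880 × 10²⁴) / (4π × (6.498 × 10⁶ m)³) = 3376 kg/m³
d_R = 1.26 × 6498 km × (3376/2782)^(1/3)
    = 8733 km

8733 km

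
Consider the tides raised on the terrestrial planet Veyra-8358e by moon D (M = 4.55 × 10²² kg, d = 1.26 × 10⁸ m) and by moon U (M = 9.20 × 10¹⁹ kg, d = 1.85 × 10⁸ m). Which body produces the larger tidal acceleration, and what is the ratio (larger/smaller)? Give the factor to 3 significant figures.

Moon D, by a factor of ≈ 1570

Tidal acceleration ∝ M/d³, so compare M/d³ for each.
Moon D: (4.55 × 10²²) / (1.26 × 10⁸)³ = 2.275 × 10⁻²
Moon U: (9.20 × 10¹⁹) / (1.85 × 10⁸)³ = 1.453 × 10⁻⁵
Ratio (larger/smaller) = 1570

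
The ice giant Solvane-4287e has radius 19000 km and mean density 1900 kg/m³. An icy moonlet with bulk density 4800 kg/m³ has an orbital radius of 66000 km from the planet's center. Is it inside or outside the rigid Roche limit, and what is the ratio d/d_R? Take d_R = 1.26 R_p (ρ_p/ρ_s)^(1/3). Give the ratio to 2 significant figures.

outside; d/d_R ≈ 3.8

d_R = 1.26 × (19000 km) × (1900/4800)^(1/3) = 17580 km
d/d_R = (66000) / (17580) = 3.8
Since d/d_R > 1, the body is outside the Roche limit.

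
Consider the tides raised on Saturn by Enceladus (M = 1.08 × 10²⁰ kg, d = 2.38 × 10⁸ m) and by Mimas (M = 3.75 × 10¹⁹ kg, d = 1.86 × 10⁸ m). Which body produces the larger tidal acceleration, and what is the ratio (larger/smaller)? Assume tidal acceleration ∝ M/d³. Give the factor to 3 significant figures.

Enceladus, by a factor of ≈ 1.37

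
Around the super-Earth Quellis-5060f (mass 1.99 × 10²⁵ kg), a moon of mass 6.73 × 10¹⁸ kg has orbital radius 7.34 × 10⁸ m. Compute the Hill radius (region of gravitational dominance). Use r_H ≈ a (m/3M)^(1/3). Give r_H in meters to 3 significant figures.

3.55 × 10⁶ m

r_H ≈ a (m/3M)^(1/3)
    = (7.34 × 10⁸) × (6.73 × 10¹⁸ / (3 × 1.99 × 10²⁵))^(1/3)
    = 3.55 × 10⁶ m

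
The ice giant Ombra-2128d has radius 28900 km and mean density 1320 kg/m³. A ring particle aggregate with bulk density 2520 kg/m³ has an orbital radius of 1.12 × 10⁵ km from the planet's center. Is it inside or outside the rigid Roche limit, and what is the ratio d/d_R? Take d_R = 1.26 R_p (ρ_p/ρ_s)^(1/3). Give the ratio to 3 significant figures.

d_R = 1.26 × (28900 km) × (1320/2520)^(1/3) = 29350 km
d/d_R = (1.12 × 10⁵) / (29350) = 3.82
Since d/d_R > 1, the body is outside the Roche limit.

outside; d/d_R ≈ 3.82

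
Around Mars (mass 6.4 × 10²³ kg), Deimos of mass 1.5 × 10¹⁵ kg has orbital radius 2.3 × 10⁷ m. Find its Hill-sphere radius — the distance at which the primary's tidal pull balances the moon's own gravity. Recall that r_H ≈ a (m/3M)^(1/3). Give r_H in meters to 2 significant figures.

r_H ≈ a (m/3M)^(1/3)
    = (2.3 × 10⁷) × (1.5 × 10¹⁵ / (3 × 6.4 × 10²³))^(1/3)
    = 2.1 × 10⁴ m

2.1 × 10⁴ m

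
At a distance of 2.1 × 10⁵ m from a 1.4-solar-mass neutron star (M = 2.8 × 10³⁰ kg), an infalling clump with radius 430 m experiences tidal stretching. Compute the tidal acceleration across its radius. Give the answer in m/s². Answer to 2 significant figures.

1.7 × 10⁷ m/s²

Since r ≪ d, expand the inverse-square field across one radius to get the leading 2GMr/d³ term.
a_tidal = 2GMr/d³
        = 2 × (6.674 × 10⁻¹¹) × (2.8 × 10³⁰) × (430) / (2.1 × 10⁵)³
        = 1.7 × 10⁷ m/s²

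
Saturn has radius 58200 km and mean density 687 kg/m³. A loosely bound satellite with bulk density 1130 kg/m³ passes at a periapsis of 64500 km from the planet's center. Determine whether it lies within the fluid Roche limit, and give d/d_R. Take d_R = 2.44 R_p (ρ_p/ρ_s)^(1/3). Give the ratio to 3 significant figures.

inside; d/d_R ≈ 0.536

d_R = 2.44 × (58200 km) × (687/1130)^(1/3) = 1.203 × 10⁵ km
d/d_R = (64500) / (1.203 × 10⁵) = 0.536
Since d/d_R < 1, the body is inside the Roche limit.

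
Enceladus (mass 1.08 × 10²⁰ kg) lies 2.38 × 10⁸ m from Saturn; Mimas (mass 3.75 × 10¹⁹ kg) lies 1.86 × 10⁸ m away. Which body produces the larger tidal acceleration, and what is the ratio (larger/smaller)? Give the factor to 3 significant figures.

Enceladus, by a factor of ≈ 1.37

The tide-raising term goes as M/d³ (the gradient of a 1/d² field).
Enceladus: (1.08 × 10²⁰) / (2.38 × 10⁸)³ = 8.011 × 10⁻⁶
Mimas: (3.75 × 10¹⁹) / (1.86 × 10⁸)³ = 5.828 × 10⁻⁶
Ratio (larger/smaller) = 1.37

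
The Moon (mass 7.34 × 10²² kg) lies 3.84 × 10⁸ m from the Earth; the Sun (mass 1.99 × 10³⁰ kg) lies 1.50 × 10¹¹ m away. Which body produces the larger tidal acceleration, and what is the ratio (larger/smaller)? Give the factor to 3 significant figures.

The Moon, by a factor of ≈ 2.20

The tide-raising term goes as M/d³ (the gradient of a 1/d² field).
The Moon: (7.34 × 10²²) / (3.84 × 10⁸)³ = 1.296 × 10⁻³
The Sun: (1.99 × 10³⁰) / (1.50 × 10¹¹)³ = 5.896 × 10⁻⁴
Ratio (larger/smaller) = 2.20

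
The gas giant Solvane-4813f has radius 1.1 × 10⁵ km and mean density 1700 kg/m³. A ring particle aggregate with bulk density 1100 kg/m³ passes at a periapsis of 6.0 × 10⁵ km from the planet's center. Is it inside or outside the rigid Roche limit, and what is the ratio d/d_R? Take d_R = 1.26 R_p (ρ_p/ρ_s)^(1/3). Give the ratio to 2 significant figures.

outside; d/d_R ≈ 3.7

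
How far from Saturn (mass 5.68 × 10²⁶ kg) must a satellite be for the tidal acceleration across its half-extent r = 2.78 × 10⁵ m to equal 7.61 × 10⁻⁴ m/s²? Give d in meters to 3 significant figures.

3.03 × 10⁸ m

2GMr/d³ = a_tidal  ⇒  d = (2GMr / a_tidal)^(1/3)
d = (2 × 6.674×10⁻¹¹ × (5.68 × 10²⁶) × (2.78 × 10⁵) / (7.61 × 10⁻⁴))^(1/3)
  = 3.03 × 10⁸ m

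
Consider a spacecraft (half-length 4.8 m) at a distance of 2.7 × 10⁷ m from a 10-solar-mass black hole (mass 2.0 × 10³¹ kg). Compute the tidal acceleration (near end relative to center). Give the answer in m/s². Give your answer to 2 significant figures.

a_tidal = 2GMr/d³
        = 2 × (6.674 × 10⁻¹¹) × (2.0 × 10³¹) × (4.8) / (2.7 × 10⁷)³
        = 6.5 × 10⁻¹ m/s²

6.5 × 10⁻¹ m/s²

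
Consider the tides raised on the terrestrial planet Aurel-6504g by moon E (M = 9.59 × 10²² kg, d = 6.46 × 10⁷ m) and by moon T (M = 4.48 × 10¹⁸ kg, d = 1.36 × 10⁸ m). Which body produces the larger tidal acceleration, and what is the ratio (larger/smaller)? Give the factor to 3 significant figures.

Moon E, by a factor of ≈ 2.00 × 10⁵

Tidal acceleration ∝ M/d³, so compare M/d³ for each.
Moon E: (9.59 × 10²²) / (6.46 × 10⁷)³ = 3.557 × 10⁻¹
Moon T: (4.48 × 10¹⁸) / (1.36 × 10⁸)³ = 1.781 × 10⁻⁶
Ratio (larger/smaller) = 2.00 × 10⁵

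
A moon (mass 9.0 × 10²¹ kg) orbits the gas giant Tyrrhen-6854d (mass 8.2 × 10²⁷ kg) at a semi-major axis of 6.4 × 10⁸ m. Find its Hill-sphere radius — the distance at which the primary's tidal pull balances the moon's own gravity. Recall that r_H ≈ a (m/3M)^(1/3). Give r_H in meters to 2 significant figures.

4.6 × 10⁶ m

r_H ≈ a (m/3M)^(1/3)
    = (6.4 × 10⁸) × (9.0 × 10²¹ / (3 × 8.2 × 10²⁷))^(1/3)
    = 4.6 × 10⁶ m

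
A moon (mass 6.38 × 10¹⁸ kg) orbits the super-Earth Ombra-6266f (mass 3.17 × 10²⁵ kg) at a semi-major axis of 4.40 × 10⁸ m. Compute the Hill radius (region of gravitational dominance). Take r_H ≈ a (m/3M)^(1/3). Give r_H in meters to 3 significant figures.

1.79 × 10⁶ m

r_H ≈ a (m/3M)^(1/3)
    = (4.40 × 10⁸) × (6.38 × 10¹⁸ / (3 × 3.17 × 10²⁵))^(1/3)
    = 1.79 × 10⁶ m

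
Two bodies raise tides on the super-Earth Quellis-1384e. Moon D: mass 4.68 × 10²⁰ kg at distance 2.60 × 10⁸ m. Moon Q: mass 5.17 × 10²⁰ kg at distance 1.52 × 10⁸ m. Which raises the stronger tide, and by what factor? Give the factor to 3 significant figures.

Tidal stretch scales as M/d³; compute that for each body.
Moon D: (4.68 × 10²⁰) / (2.60 × 10⁸)³ = 2.663 × 10⁻⁵
Moon Q: (5.17 × 10²⁰) / (1.52 × 10⁸)³ = 1.472 × 10⁻⁴
Ratio (larger/smaller) = 5.53

Moon Q, by a factor of ≈ 5.53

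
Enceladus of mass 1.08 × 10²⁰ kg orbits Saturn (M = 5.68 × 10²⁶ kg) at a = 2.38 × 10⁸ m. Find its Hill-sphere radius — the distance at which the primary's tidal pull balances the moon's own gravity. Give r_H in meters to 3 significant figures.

9.49 × 10⁵ m

r_H ≈ a (m/3M)^(1/3)
    = (2.38 × 10⁸) × (1.08 × 10²⁰ / (3 × 5.68 × 10²⁶))^(1/3)
    = 9.49 × 10⁵ m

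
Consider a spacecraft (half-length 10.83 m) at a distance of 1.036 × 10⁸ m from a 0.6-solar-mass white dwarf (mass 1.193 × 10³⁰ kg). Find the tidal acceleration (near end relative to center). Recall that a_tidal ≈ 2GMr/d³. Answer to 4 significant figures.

1.551 × 10⁻³ m/s²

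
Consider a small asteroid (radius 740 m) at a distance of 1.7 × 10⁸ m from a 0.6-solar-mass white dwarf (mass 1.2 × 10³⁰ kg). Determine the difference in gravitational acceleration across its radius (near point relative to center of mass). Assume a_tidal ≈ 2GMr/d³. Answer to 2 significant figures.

2.4 × 10⁻² m/s²

Differencing GM/(d−r)² and GM/d² to first order in r/d gives 2GMr/d³.
Δg = 2GMr/d³
   = 2 × (6.674 × 10⁻¹¹) × (1.2 × 10³⁰) × (740) / (1.7 × 10⁸)³
   = 2.4 × 10⁻² m/s²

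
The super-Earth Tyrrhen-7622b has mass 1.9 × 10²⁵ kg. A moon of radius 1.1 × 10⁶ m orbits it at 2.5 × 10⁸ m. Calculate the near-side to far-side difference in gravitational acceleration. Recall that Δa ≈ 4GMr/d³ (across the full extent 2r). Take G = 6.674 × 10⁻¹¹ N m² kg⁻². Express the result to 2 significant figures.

3.6 × 10⁻⁴ m/s²

The field gradient is 2GM/d³; across the full diameter 2r the difference is 4GMr/d³.
Δa = 4GMr/d³
   = 4 × (6.674 × 10⁻¹¹) × (1.9 × 10²⁵) × (1.1 × 10⁶) / (2.5 × 10⁸)³
   = 3.6 × 10⁻⁴ m/s²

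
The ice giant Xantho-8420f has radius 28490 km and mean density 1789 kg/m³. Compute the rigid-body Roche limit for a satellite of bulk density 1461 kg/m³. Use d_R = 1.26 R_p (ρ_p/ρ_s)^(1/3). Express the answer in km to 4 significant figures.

38400 km

d_R = 1.26 × 28490 km × (1789/1461)^(1/3)
    = 38400 km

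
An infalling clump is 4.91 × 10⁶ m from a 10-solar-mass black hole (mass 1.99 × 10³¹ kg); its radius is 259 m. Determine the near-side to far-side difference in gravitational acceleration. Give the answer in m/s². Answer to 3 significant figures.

The field gradient is 2GM/d³; across the full diameter 2r the difference is 4GMr/d³.
Δg = 4GMr/d³
   = 4 × (6.674 × 10⁻¹¹) × (1.99 × 10³¹) × (259) / (4.91 × 10⁶)³
   = 1.16 × 10⁴ m/s²

1.16 × 10⁴ m/s²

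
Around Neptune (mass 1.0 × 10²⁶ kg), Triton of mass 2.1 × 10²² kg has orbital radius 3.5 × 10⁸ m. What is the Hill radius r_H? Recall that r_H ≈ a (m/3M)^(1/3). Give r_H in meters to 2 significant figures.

1.4 × 10⁷ m

r_H ≈ a (m/3M)^(1/3)
    = (3.5 × 10⁸) × (2.1 × 10²² / (3 × 1.0 × 10²⁶))^(1/3)
    = 1.4 × 10⁷ m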